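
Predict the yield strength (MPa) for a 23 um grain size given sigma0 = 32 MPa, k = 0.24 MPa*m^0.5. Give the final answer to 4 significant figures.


sigma_y = sigma0 + k / sqrt(d)
d = 23 um = 2.3e-05 m
sigma_y = 32 + 0.24 / sqrt(2.3e-05)
sigma_y = 82.04 MPa


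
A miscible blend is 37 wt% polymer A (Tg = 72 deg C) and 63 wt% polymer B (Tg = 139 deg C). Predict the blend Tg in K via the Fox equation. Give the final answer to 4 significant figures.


1/Tg = w1/Tg1 + w2/Tg2 (in Kelvin)
Tg1 = 345.15 K, Tg2 = 412.15 K
1/Tg = 0.37/345.15 + 0.63/412.15
Tg = 384.5 K


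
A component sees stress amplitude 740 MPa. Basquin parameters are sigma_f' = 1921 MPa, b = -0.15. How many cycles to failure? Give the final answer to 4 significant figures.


sigma_a = sigma_f' * (2*Nf)^b
2*Nf = (sigma_a / sigma_f')^(1/b)
2*Nf = (740 / 1921)^(1/-0.15)
2*Nf = 578.057
Nf = 289 cycles


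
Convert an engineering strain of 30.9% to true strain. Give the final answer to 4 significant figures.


epsilon_true = ln(1 + epsilon_eng)
epsilon_true = ln(1 + 0.309)
epsilon_true = 0.2693


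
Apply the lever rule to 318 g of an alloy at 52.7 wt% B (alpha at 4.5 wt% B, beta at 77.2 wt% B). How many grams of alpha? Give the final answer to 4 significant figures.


f_alpha = (C_beta - C0) / (C_beta - C_alpha)
f_alpha = (77.2 - 52.7) / (77.2 - 4.5) = 0.337001
m_alpha = f_alpha * m_total = 0.337001 * 318 = 107.2 g


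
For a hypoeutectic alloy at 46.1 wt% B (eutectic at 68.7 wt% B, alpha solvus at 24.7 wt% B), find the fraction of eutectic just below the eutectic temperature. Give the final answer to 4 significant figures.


f_primary = (C_e - C0) / (C_e - C_alpha_max)
f_primary = (68.7 - 46.1) / (68.7 - 24.7)
f_primary = 0.513636
f_eutectic = 1 - 0.513636 = 0.4864


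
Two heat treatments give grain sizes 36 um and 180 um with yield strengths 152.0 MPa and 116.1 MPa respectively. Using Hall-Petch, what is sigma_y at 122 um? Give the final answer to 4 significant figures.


sigma_y = sigma0 + k / sqrt(d)
1/sqrt(d1) = 1/sqrt(3.6e-05) = 166.667;  1/sqrt(d2) = 74.5356
k = (sigma1 - sigma2) / (1/sqrt(d1) - 1/sqrt(d2)) = (152.0 - 116.1) / (166.667 - 74.5356) = 0.389662 MPa*m^0.5
sigma0 = sigma1 - k/sqrt(d1) = 152.0 - 0.389662*166.667 = 87.0563 MPa
sigma_y(d3) = 87.0563 + 0.389662 / sqrt(1.22e-04) = 122.3 MPa


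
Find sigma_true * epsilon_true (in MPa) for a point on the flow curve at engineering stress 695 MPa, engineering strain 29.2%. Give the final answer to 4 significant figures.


sigma_true = sigma_eng * (1 + epsilon_eng)
sigma_true = 695 * (1 + 0.292) = 897.94 MPa
epsilon_true = ln(1 + epsilon_eng)
epsilon_true = ln(1 + 0.292) = 0.256191
sigma_true * epsilon_true = 897.94 * 0.256191 = 230 MPa


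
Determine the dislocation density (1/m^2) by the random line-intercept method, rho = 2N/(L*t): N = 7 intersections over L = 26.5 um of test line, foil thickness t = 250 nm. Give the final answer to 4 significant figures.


rho = 2N / (L * t)
L = 26.5 um = 2.65e-05 m, t = 250 nm = 2.5e-07 m
rho = 2 * 7 / (2.65e-05 * 2.5e-07)
rho = 2.113e+12 1/m^2


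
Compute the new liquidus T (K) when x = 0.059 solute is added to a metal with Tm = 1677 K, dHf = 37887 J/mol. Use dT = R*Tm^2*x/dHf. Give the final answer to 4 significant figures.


dT = R*Tm^2*x / dHf
dT = 8.314 * 1677^2 * 0.059 / 37887
dT = 36.4114 K
T_new = 1677 - 36.4114 = 1641 K


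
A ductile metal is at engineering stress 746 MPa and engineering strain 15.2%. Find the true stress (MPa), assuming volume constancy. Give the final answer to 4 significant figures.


sigma_true = sigma_eng * (1 + epsilon_eng)
sigma_true = 746 * (1 + 0.152)
sigma_true = 859.4 MPa


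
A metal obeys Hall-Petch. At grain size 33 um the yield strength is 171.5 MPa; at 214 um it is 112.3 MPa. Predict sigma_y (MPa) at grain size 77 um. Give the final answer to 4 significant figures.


sigma_y = sigma0 + k / sqrt(d)
1/sqrt(d1) = 1/sqrt(3.3e-05) = 174.078;  1/sqrt(d2) = 68.3586
k = (sigma1 - sigma2) / (1/sqrt(d1) - 1/sqrt(d2)) = (171.5 - 112.3) / (174.078 - 68.3586) = 0.559975 MPa*m^0.5
sigma0 = sigma1 - k/sqrt(d1) = 171.5 - 0.559975*174.078 = 74.0209 MPa
sigma_y(d3) = 74.0209 + 0.559975 / sqrt(7.7e-05) = 137.8 MPa


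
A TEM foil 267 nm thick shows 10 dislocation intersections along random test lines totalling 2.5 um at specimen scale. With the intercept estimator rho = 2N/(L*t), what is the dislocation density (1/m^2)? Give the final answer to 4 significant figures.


rho = 2N / (L * t)
L = 2.5 um = 2.5e-06 m, t = 267 nm = 2.67e-07 m
rho = 2 * 10 / (2.5e-06 * 2.67e-07)
rho = 2.996e+13 1/m^2


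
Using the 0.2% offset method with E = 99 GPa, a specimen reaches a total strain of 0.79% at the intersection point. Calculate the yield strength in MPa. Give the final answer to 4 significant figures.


Offset strain = 0.002
Elastic strain at yield = total_strain - offset = 7.9e-03 - 0.002 = 5.9e-03
sigma_y = E * elastic_strain = 99000 * 5.9e-03
sigma_y = 584.1 MPa


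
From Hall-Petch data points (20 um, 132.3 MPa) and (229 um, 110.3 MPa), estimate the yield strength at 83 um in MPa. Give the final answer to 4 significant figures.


sigma_y = sigma0 + k / sqrt(d)
1/sqrt(d1) = 1/sqrt(2e-05) = 223.607;  1/sqrt(d2) = 66.0819
k = (sigma1 - sigma2) / (1/sqrt(d1) - 1/sqrt(d2)) = (132.3 - 110.3) / (223.607 - 66.0819) = 0.13966 MPa*m^0.5
sigma0 = sigma1 - k/sqrt(d1) = 132.3 - 0.13966*223.607 = 101.071 MPa
sigma_y(d3) = 101.071 + 0.13966 / sqrt(8.3e-05) = 116.4 MPa


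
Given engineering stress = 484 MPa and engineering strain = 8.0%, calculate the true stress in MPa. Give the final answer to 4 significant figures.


sigma_true = sigma_eng * (1 + epsilon_eng)
sigma_true = 484 * (1 + 0.08)
sigma_true = 522.7 MPa


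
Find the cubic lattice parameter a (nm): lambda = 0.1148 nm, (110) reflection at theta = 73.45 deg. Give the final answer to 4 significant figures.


d = lambda / (2*sin(theta))
d = 0.1148 / (2*sin(73.45 deg))
d = 0.0598808 nm
a = d * sqrt(h^2+k^2+l^2) = 0.0598808 * sqrt(2)
a = 0.08468 nm


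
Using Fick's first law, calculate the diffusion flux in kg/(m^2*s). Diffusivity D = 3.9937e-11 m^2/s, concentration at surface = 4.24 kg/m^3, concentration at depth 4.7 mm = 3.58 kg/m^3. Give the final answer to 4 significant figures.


J = -D * (dC/dx) = D * (C1 - C2) / dx
J = 3.9937e-11 * (4.24 - 3.58) / 4.7e-03
J = 5.608e-09 kg/(m^2*s)


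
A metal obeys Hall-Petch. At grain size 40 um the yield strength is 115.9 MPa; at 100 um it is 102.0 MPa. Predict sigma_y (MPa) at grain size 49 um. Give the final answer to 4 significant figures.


sigma_y = sigma0 + k / sqrt(d)
1/sqrt(d1) = 1/sqrt(4e-05) = 158.114;  1/sqrt(d2) = 100
k = (sigma1 - sigma2) / (1/sqrt(d1) - 1/sqrt(d2)) = (115.9 - 102.0) / (158.114 - 100) = 0.239186 MPa*m^0.5
sigma0 = sigma1 - k/sqrt(d1) = 115.9 - 0.239186*158.114 = 78.0814 MPa
sigma_y(d3) = 78.0814 + 0.239186 / sqrt(4.9e-05) = 112.3 MPa


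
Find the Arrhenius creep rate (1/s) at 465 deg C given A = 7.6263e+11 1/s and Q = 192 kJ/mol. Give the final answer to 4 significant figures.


rate = A * exp(-Q / (R*T))
T = 465 + 273.15 = 738.15 K
rate = 7.6263e+11 * exp(-192e3 / (8.314 * 738.15))
rate = 0.01973 1/s


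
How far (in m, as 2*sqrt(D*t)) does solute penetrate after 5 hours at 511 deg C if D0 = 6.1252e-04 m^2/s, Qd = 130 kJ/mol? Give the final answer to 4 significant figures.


Step 1: D = D0 * exp(-Qd/(R*T))
T = 784.15 K
D = 6.1252e-04 * exp(-130e3 / (8.314 * 784.15)) = 1.34001e-12 m^2/s
Step 2: L = 2*sqrt(D*t)
t = 5 h = 18000 s
L = 2*sqrt(1.34001e-12 * 18000) = 3.106e-04 m


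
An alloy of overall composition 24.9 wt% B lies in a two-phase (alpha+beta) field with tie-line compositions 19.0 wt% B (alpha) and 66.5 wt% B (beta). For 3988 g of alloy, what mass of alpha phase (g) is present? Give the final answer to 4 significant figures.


f_alpha = (C_beta - C0) / (C_beta - C_alpha)
f_alpha = (66.5 - 24.9) / (66.5 - 19.0) = 0.875789
m_alpha = f_alpha * m_total = 0.875789 * 3988 = 3493 g


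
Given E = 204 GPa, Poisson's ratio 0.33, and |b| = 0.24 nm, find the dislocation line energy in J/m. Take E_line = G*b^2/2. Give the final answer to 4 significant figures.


Step 1: G = E / (2*(1+nu))
G = 204 / (2*(1+0.33)) = 76.6917 GPa = 7.66917e+10 Pa
Step 2: E_line = G*b^2/2
b = 0.24 nm = 2.4e-10 m
E_line = 0.5 * 7.66917e+10 * (2.4e-10)^2 = 2.209e-09 J/m


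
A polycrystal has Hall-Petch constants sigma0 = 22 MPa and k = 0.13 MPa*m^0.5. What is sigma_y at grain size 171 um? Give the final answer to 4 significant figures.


sigma_y = sigma0 + k / sqrt(d)
d = 171 um = 1.71e-04 m
sigma_y = 22 + 0.13 / sqrt(1.71e-04)
sigma_y = 31.94 MPa


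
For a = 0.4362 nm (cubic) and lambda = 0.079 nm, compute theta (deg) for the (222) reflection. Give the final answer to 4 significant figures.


d = a / sqrt(h^2+k^2+l^2)
d = 0.4362 / sqrt(12) = 0.12592 nm
lambda = 2*d*sin(theta)  =>  sin(theta) = lambda / (2*d)
sin(theta) = 0.079 / (2 * 0.12592) = 0.313691
theta = 18.28 deg


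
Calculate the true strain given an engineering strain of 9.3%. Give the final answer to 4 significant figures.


epsilon_true = ln(1 + epsilon_eng)
epsilon_true = ln(1 + 0.093)
epsilon_true = 0.08893


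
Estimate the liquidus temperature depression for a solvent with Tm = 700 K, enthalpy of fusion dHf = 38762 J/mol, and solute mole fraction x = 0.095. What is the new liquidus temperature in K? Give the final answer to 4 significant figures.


dT = R*Tm^2*x / dHf
dT = 8.314 * 700^2 * 0.095 / 38762
dT = 9.98444 K
T_new = 700 - 9.98444 = 690 K


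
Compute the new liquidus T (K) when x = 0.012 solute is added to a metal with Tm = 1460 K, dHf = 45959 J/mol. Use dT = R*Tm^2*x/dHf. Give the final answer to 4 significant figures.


dT = R*Tm^2*x / dHf
dT = 8.314 * 1460^2 * 0.012 / 45959
dT = 4.62729 K
T_new = 1460 - 4.62729 = 1455 K


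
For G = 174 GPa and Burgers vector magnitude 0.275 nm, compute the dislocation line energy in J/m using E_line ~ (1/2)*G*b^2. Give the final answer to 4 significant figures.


E = G*b^2/2
b = 0.275 nm = 2.75e-10 m
G = 174 GPa = 1.74e+11 Pa
E = 0.5 * 1.74e+11 * (2.75e-10)^2
E = 6.579e-09 J/m


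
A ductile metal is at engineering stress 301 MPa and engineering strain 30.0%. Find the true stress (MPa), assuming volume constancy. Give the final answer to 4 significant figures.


sigma_true = sigma_eng * (1 + epsilon_eng)
sigma_true = 301 * (1 + 0.3)
sigma_true = 391.3 MPa


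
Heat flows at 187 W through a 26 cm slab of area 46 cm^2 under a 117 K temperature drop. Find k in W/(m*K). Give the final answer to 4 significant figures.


k = Q*L / (A*dT)
L = 0.26 m, A = 4.6e-03 m^2
k = 187 * 0.26 / (4.6e-03 * 117)
k = 90.34 W/(m*K)


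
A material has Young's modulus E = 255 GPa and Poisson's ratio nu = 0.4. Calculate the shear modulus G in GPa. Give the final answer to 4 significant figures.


G = E / (2*(1+nu))
G = 255 / (2*(1+0.4))
G = 91.07 GPa


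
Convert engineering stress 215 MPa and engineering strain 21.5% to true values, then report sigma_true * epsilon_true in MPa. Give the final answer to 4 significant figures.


sigma_true = sigma_eng * (1 + epsilon_eng)
sigma_true = 215 * (1 + 0.215) = 261.225 MPa
epsilon_true = ln(1 + epsilon_eng)
epsilon_true = ln(1 + 0.215) = 0.194744
sigma_true * epsilon_true = 261.225 * 0.194744 = 50.87 MPa


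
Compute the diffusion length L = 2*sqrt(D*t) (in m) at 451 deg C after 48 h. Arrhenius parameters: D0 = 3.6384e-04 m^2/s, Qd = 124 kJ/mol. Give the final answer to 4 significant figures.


Step 1: D = D0 * exp(-Qd/(R*T))
T = 724.15 K
D = 3.6384e-04 * exp(-124e3 / (8.314 * 724.15)) = 4.13215e-13 m^2/s
Step 2: L = 2*sqrt(D*t)
t = 48 h = 172800 s
L = 2*sqrt(4.13215e-13 * 172800) = 5.344e-04 m


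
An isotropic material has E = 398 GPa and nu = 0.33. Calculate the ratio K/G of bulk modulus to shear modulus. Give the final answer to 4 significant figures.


G = E / (2*(1+nu))
G = 398 / (2*(1+0.33)) = 149.624 GPa
K = E / (3*(1-2*nu))
K = 398 / (3*(1-2*0.33)) = 390.196 GPa
K/G = 390.196 / 149.624 = 2.608


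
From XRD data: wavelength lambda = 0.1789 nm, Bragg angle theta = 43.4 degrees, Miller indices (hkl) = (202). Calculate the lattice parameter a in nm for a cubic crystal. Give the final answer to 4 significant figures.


d = lambda / (2*sin(theta))
d = 0.1789 / (2*sin(43.4 deg))
d = 0.130187 nm
a = d * sqrt(h^2+k^2+l^2) = 0.130187 * sqrt(8)
a = 0.3682 nm


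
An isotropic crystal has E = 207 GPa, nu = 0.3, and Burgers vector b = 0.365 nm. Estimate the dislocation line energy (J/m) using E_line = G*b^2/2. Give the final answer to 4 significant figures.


Step 1: G = E / (2*(1+nu))
G = 207 / (2*(1+0.3)) = 79.6154 GPa = 7.96154e+10 Pa
Step 2: E_line = G*b^2/2
b = 0.365 nm = 3.65e-10 m
E_line = 0.5 * 7.96154e+10 * (3.65e-10)^2 = 5.303e-09 J/m


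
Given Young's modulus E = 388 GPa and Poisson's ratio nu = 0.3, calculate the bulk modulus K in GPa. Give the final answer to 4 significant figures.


K = E / (3*(1-2*nu))
K = 388 / (3*(1-2*0.3))
K = 323.3 GPa


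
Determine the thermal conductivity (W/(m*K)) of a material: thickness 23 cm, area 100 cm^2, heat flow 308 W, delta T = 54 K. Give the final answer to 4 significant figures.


k = Q*L / (A*dT)
L = 0.23 m, A = 0.01 m^2
k = 308 * 0.23 / (0.01 * 54)
k = 131.2 W/(m*K)


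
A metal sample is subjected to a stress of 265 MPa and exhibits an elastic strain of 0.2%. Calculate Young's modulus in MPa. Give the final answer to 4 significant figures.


E = sigma / epsilon
epsilon = 0.2% = 2e-03
E = 265 / 2e-03
E = 132500 MPa


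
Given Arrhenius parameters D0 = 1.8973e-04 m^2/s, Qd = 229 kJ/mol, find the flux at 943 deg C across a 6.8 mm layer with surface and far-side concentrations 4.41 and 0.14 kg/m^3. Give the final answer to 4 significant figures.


Step 1: D = D0 * exp(-Qd/(R*T))
T = 943 + 273.15 = 1216.15 K
D = 1.8973e-04 * exp(-229e3 / (8.314 * 1216.15)) = 2.76722e-14 m^2/s
Step 2: J = D * (C1 - C2) / dx
J = 2.76722e-14 * (4.41 - 0.14) / 6.8e-03
J = 1.738e-11 kg/(m^2*s)


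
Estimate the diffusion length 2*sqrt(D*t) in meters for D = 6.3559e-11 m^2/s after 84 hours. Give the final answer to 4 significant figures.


t = 84 hr = 302400 s
Diffusion length = 2*sqrt(D*t)
= 2*sqrt(6.3559e-11 * 302400)
= 8.768e-03 m


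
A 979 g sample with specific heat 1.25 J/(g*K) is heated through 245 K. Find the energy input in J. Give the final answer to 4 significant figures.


Q = m * cp * dT
Q = 979 * 1.25 * 245
Q = 299800 J


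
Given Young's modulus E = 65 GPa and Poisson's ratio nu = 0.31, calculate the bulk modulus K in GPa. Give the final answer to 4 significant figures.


K = E / (3*(1-2*nu))
K = 65 / (3*(1-2*0.31))
K = 57.02 GPa


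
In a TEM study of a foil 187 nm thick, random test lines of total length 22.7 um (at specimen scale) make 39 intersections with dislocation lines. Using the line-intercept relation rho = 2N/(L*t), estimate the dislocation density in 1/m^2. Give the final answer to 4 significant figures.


rho = 2N / (L * t)
L = 22.7 um = 2.27e-05 m, t = 187 nm = 1.87e-07 m
rho = 2 * 39 / (2.27e-05 * 1.87e-07)
rho = 1.837e+13 1/m^2


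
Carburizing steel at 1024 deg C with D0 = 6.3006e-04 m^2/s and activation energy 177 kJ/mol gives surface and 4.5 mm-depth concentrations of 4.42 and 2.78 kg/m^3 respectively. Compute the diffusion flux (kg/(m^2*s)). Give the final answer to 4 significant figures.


Step 1: D = D0 * exp(-Qd/(R*T))
T = 1024 + 273.15 = 1297.15 K
D = 6.3006e-04 * exp(-177e3 / (8.314 * 1297.15)) = 4.69409e-11 m^2/s
Step 2: J = D * (C1 - C2) / dx
J = 4.69409e-11 * (4.42 - 2.78) / 4.5e-03
J = 1.711e-08 kg/(m^2*s)


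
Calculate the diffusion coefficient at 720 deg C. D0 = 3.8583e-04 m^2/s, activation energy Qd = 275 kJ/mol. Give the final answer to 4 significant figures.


D = D0 * exp(-Qd / (R*T))
T = 993.15 K
D = 3.8583e-04 * exp(-275e3 / (8.314 * 993.15))
D = 1.325e-18 m^2/s


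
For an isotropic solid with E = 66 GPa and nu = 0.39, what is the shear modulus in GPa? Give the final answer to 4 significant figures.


G = E / (2*(1+nu))
G = 66 / (2*(1+0.39))
G = 23.74 GPa


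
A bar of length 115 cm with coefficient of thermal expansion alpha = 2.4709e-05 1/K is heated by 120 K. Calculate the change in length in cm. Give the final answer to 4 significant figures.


dL = L0 * alpha * dT
dL = 115 * 2.4709e-05 * 120
dL = 0.341 cm


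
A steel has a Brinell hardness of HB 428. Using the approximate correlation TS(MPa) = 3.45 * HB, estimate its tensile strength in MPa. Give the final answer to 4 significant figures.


TS (MPa) = 3.45 * HB
TS = 3.45 * 428
TS = 1477 MPa


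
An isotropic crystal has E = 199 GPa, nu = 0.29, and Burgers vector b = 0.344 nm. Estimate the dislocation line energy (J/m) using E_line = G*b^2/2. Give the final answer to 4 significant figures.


Step 1: G = E / (2*(1+nu))
G = 199 / (2*(1+0.29)) = 77.1318 GPa = 7.71318e+10 Pa
Step 2: E_line = G*b^2/2
b = 0.344 nm = 3.44e-10 m
E_line = 0.5 * 7.71318e+10 * (3.44e-10)^2 = 4.564e-09 J/m


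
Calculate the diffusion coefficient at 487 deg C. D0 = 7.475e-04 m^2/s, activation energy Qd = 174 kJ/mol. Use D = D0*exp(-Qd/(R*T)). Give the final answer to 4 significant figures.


D = D0 * exp(-Qd / (R*T))
T = 760.15 K
D = 7.475e-04 * exp(-174e3 / (8.314 * 760.15))
D = 8.252e-16 m^2/s


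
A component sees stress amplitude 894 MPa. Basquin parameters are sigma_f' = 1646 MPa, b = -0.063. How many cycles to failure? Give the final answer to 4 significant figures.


sigma_a = sigma_f' * (2*Nf)^b
2*Nf = (sigma_a / sigma_f')^(1/b)
2*Nf = (894 / 1646)^(1/-0.063)
2*Nf = 16136.7
Nf = 8068 cycles


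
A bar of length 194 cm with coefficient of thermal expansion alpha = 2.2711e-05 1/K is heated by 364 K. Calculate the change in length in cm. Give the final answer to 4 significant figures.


dL = L0 * alpha * dT
dL = 194 * 2.2711e-05 * 364
dL = 1.604 cm


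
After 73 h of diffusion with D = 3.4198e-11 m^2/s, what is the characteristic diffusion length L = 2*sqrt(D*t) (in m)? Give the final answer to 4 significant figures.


t = 73 hr = 262800 s
Diffusion length = 2*sqrt(D*t)
= 2*sqrt(3.4198e-11 * 262800)
= 5.996e-03 m


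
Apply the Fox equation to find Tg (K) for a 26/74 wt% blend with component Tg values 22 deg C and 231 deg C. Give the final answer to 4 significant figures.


1/Tg = w1/Tg1 + w2/Tg2 (in Kelvin)
Tg1 = 295.15 K, Tg2 = 504.15 K
1/Tg = 0.26/295.15 + 0.74/504.15
Tg = 425.8 K


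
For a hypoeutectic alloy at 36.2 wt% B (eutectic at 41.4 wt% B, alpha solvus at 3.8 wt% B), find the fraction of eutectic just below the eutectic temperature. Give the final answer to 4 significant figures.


f_primary = (C_e - C0) / (C_e - C_alpha_max)
f_primary = (41.4 - 36.2) / (41.4 - 3.8)
f_primary = 0.138298
f_eutectic = 1 - 0.138298 = 0.8617


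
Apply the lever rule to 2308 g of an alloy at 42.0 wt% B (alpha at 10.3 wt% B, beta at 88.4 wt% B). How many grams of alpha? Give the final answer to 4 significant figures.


f_alpha = (C_beta - C0) / (C_beta - C_alpha)
f_alpha = (88.4 - 42.0) / (88.4 - 10.3) = 0.59411
m_alpha = f_alpha * m_total = 0.59411 * 2308 = 1371 g


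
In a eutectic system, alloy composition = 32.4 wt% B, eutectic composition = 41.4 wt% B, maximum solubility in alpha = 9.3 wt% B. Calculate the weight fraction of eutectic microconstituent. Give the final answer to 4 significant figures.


f_primary = (C_e - C0) / (C_e - C_alpha_max)
f_primary = (41.4 - 32.4) / (41.4 - 9.3)
f_primary = 0.280374
f_eutectic = 1 - 0.280374 = 0.7196


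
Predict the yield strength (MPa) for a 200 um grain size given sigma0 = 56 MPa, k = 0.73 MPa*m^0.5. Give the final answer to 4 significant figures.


sigma_y = sigma0 + k / sqrt(d)
d = 200 um = 2e-04 m
sigma_y = 56 + 0.73 / sqrt(2e-04)
sigma_y = 107.6 MPa


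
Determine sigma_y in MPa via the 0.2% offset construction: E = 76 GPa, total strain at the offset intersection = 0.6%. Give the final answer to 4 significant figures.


Offset strain = 0.002
Elastic strain at yield = total_strain - offset = 6e-03 - 0.002 = 4e-03
sigma_y = E * elastic_strain = 76000 * 4e-03
sigma_y = 304 MPa


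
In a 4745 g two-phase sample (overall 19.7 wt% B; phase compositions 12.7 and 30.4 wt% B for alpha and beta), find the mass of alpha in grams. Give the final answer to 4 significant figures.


f_alpha = (C_beta - C0) / (C_beta - C_alpha)
f_alpha = (30.4 - 19.7) / (30.4 - 12.7) = 0.60452
m_alpha = f_alpha * m_total = 0.60452 * 4745 = 2868 g


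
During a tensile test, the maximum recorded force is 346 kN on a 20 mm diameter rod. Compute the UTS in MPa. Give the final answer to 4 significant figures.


A0 = pi*(d/2)^2 = pi*(20/2)^2 = 314.159 mm^2
UTS = F_max / A0 = 346*1000 / 314.159
UTS = 1101 MPa


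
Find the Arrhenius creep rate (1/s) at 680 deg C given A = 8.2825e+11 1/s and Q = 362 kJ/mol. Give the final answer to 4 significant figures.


rate = A * exp(-Q / (R*T))
T = 680 + 273.15 = 953.15 K
rate = 8.2825e+11 * exp(-362e3 / (8.314 * 953.15))
rate = 1.2e-08 1/s


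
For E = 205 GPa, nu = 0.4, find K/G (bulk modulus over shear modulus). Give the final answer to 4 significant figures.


G = E / (2*(1+nu))
G = 205 / (2*(1+0.4)) = 73.2143 GPa
K = E / (3*(1-2*nu))
K = 205 / (3*(1-2*0.4)) = 341.667 GPa
K/G = 341.667 / 73.2143 = 4.667


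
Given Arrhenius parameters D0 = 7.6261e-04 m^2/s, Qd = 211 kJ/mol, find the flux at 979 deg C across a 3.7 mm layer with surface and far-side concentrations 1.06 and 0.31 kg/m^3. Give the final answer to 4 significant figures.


Step 1: D = D0 * exp(-Qd/(R*T))
T = 979 + 273.15 = 1252.15 K
D = 7.6261e-04 * exp(-211e3 / (8.314 * 1252.15)) = 1.20203e-12 m^2/s
Step 2: J = D * (C1 - C2) / dx
J = 1.20203e-12 * (1.06 - 0.31) / 3.7e-03
J = 2.437e-10 kg/(m^2*s)


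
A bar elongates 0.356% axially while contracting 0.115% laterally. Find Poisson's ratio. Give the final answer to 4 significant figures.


nu = -epsilon_lat / epsilon_axial
Lateral strain is contraction (negative), so using magnitudes:
nu = 0.115 / 0.356
nu = 0.323


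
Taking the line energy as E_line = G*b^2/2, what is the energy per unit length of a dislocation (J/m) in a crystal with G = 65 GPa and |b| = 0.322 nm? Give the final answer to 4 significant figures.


E = G*b^2/2
b = 0.322 nm = 3.22e-10 m
G = 65 GPa = 6.5e+10 Pa
E = 0.5 * 6.5e+10 * (3.22e-10)^2
E = 3.37e-09 J/m


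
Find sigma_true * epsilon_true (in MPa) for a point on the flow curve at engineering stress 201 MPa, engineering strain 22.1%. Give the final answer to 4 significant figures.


sigma_true = sigma_eng * (1 + epsilon_eng)
sigma_true = 201 * (1 + 0.221) = 245.421 MPa
epsilon_true = ln(1 + epsilon_eng)
epsilon_true = ln(1 + 0.221) = 0.19967
sigma_true * epsilon_true = 245.421 * 0.19967 = 49 MPa


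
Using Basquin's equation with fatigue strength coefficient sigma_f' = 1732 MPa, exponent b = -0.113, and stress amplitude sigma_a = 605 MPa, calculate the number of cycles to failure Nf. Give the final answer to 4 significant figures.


sigma_a = sigma_f' * (2*Nf)^b
2*Nf = (sigma_a / sigma_f')^(1/b)
2*Nf = (605 / 1732)^(1/-0.113)
2*Nf = 11025.8
Nf = 5513 cycles


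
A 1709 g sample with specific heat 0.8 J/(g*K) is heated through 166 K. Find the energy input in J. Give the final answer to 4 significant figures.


Q = m * cp * dT
Q = 1709 * 0.8 * 166
Q = 227000 J


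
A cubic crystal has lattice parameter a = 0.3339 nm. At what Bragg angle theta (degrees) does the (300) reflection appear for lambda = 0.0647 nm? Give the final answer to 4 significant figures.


d = a / sqrt(h^2+k^2+l^2)
d = 0.3339 / sqrt(9) = 0.1113 nm
lambda = 2*d*sin(theta)  =>  sin(theta) = lambda / (2*d)
sin(theta) = 0.0647 / (2 * 0.1113) = 0.290656
theta = 16.9 deg


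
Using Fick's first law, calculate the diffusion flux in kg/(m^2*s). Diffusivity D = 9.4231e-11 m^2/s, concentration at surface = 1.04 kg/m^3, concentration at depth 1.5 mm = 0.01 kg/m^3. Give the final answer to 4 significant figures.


J = -D * (dC/dx) = D * (C1 - C2) / dx
J = 9.4231e-11 * (1.04 - 0.01) / 1.5e-03
J = 6.471e-08 kg/(m^2*s)


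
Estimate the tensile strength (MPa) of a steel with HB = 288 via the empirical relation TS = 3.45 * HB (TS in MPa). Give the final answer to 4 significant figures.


TS (MPa) = 3.45 * HB
TS = 3.45 * 288
TS = 993.6 MPa


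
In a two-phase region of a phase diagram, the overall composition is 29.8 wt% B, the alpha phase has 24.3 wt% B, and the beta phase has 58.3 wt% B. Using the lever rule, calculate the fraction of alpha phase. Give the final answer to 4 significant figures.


f_alpha = (C_beta - C0) / (C_beta - C_alpha)
f_alpha = (58.3 - 29.8) / (58.3 - 24.3)
f_alpha = 0.8382


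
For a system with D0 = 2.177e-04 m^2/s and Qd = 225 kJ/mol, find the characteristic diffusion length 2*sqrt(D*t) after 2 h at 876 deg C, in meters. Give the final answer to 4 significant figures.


Step 1: D = D0 * exp(-Qd/(R*T))
T = 1149.15 K
D = 2.177e-04 * exp(-225e3 / (8.314 * 1149.15)) = 1.28857e-14 m^2/s
Step 2: L = 2*sqrt(D*t)
t = 2 h = 7200 s
L = 2*sqrt(1.28857e-14 * 7200) = 1.926e-05 m


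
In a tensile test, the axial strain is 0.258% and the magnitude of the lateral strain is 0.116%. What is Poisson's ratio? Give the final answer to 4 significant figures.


nu = -epsilon_lat / epsilon_axial
Lateral strain is contraction (negative), so using magnitudes:
nu = 0.116 / 0.258
nu = 0.4496


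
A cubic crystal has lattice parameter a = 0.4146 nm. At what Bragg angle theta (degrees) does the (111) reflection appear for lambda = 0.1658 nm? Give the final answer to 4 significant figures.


d = a / sqrt(h^2+k^2+l^2)
d = 0.4146 / sqrt(3) = 0.239369 nm
lambda = 2*d*sin(theta)  =>  sin(theta) = lambda / (2*d)
sin(theta) = 0.1658 / (2 * 0.239369) = 0.346327
theta = 20.26 deg


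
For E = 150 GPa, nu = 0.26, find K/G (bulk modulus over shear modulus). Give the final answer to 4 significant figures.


G = E / (2*(1+nu))
G = 150 / (2*(1+0.26)) = 59.5238 GPa
K = E / (3*(1-2*nu))
K = 150 / (3*(1-2*0.26)) = 104.167 GPa
K/G = 104.167 / 59.5238 = 1.75


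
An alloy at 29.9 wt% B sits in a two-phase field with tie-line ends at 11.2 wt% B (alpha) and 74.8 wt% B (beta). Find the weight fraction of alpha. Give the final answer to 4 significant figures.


f_alpha = (C_beta - C0) / (C_beta - C_alpha)
f_alpha = (74.8 - 29.9) / (74.8 - 11.2)
f_alpha = 0.706


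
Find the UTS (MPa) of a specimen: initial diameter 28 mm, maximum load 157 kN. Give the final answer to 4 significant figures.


A0 = pi*(d/2)^2 = pi*(28/2)^2 = 615.752 mm^2
UTS = F_max / A0 = 157*1000 / 615.752
UTS = 255 MPa


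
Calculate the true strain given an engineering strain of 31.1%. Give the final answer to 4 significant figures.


epsilon_true = ln(1 + epsilon_eng)
epsilon_true = ln(1 + 0.311)
epsilon_true = 0.2708


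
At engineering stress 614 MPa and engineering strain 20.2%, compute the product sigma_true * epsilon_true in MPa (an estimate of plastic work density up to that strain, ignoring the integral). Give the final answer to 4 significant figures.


sigma_true = sigma_eng * (1 + epsilon_eng)
sigma_true = 614 * (1 + 0.202) = 738.028 MPa
epsilon_true = ln(1 + epsilon_eng)
epsilon_true = ln(1 + 0.202) = 0.183987
sigma_true * epsilon_true = 738.028 * 0.183987 = 135.8 MPa


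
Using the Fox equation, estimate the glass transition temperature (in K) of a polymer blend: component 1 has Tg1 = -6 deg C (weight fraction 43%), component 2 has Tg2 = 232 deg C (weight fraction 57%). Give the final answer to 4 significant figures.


1/Tg = w1/Tg1 + w2/Tg2 (in Kelvin)
Tg1 = 267.15 K, Tg2 = 505.15 K
1/Tg = 0.43/267.15 + 0.57/505.15
Tg = 365.2 K


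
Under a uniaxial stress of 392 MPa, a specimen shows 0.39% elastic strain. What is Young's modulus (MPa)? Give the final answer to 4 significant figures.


E = sigma / epsilon
epsilon = 0.39% = 3.9e-03
E = 392 / 3.9e-03
E = 100500 MPa


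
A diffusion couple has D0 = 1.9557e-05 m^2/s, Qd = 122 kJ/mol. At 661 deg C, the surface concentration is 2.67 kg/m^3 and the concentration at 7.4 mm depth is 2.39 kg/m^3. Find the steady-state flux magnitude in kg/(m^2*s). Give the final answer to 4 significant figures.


Step 1: D = D0 * exp(-Qd/(R*T))
T = 661 + 273.15 = 934.15 K
D = 1.9557e-05 * exp(-122e3 / (8.314 * 934.15)) = 2.94585e-12 m^2/s
Step 2: J = D * (C1 - C2) / dx
J = 2.94585e-12 * (2.67 - 2.39) / 7.4e-03
J = 1.115e-10 kg/(m^2*s)


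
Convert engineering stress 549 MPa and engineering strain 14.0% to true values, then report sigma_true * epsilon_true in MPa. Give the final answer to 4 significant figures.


sigma_true = sigma_eng * (1 + epsilon_eng)
sigma_true = 549 * (1 + 0.14) = 625.86 MPa
epsilon_true = ln(1 + epsilon_eng)
epsilon_true = ln(1 + 0.14) = 0.131028
sigma_true * epsilon_true = 625.86 * 0.131028 = 82.01 MPa


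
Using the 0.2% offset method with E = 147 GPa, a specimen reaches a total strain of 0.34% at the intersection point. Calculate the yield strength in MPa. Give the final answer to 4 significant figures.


Offset strain = 0.002
Elastic strain at yield = total_strain - offset = 3.4e-03 - 0.002 = 1.4e-03
sigma_y = E * elastic_strain = 147000 * 1.4e-03
sigma_y = 205.8 MPa


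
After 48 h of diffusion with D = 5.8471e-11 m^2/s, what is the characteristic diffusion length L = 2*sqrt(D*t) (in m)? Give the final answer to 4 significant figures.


t = 48 hr = 172800 s
Diffusion length = 2*sqrt(D*t)
= 2*sqrt(5.8471e-11 * 172800)
= 6.357e-03 m


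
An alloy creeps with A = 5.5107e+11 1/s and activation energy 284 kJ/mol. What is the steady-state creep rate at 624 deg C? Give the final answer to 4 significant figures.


rate = A * exp(-Q / (R*T))
T = 624 + 273.15 = 897.15 K
rate = 5.5107e+11 * exp(-284e3 / (8.314 * 897.15))
rate = 1.604e-05 1/s


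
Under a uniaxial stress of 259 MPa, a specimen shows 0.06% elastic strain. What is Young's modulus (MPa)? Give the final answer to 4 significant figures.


E = sigma / epsilon
epsilon = 0.06% = 6e-04
E = 259 / 6e-04
E = 431700 MPa


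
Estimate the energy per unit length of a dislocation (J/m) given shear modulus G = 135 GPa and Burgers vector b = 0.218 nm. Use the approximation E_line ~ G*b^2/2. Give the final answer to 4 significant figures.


E = G*b^2/2
b = 0.218 nm = 2.18e-10 m
G = 135 GPa = 1.35e+11 Pa
E = 0.5 * 1.35e+11 * (2.18e-10)^2
E = 3.208e-09 J/m


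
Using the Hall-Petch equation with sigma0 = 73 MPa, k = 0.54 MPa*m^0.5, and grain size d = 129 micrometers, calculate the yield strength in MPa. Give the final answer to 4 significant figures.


sigma_y = sigma0 + k / sqrt(d)
d = 129 um = 1.29e-04 m
sigma_y = 73 + 0.54 / sqrt(1.29e-04)
sigma_y = 120.5 MPa


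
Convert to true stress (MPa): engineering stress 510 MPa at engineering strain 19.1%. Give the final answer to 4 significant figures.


sigma_true = sigma_eng * (1 + epsilon_eng)
sigma_true = 510 * (1 + 0.191)
sigma_true = 607.4 MPa


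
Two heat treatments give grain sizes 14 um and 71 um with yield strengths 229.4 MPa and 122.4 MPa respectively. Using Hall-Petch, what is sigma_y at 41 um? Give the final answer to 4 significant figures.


sigma_y = sigma0 + k / sqrt(d)
1/sqrt(d1) = 1/sqrt(1.4e-05) = 267.261;  1/sqrt(d2) = 118.678
k = (sigma1 - sigma2) / (1/sqrt(d1) - 1/sqrt(d2)) = (229.4 - 122.4) / (267.261 - 118.678) = 0.720136 MPa*m^0.5
sigma0 = sigma1 - k/sqrt(d1) = 229.4 - 0.720136*267.261 = 36.9356 MPa
sigma_y(d3) = 36.9356 + 0.720136 / sqrt(4.1e-05) = 149.4 MPa


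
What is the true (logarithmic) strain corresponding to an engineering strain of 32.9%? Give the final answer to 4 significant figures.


epsilon_true = ln(1 + epsilon_eng)
epsilon_true = ln(1 + 0.329)
epsilon_true = 0.2844


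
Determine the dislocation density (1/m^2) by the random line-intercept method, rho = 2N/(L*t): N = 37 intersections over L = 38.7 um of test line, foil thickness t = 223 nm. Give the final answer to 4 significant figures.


rho = 2N / (L * t)
L = 38.7 um = 3.87e-05 m, t = 223 nm = 2.23e-07 m
rho = 2 * 37 / (3.87e-05 * 2.23e-07)
rho = 8.575e+12 1/m^2


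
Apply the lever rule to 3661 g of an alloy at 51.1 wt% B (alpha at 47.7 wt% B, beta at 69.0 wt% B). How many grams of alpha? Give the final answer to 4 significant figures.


f_alpha = (C_beta - C0) / (C_beta - C_alpha)
f_alpha = (69.0 - 51.1) / (69.0 - 47.7) = 0.840376
m_alpha = f_alpha * m_total = 0.840376 * 3661 = 3077 g


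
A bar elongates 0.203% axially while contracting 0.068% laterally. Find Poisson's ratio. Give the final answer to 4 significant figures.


nu = -epsilon_lat / epsilon_axial
Lateral strain is contraction (negative), so using magnitudes:
nu = 0.068 / 0.203
nu = 0.335


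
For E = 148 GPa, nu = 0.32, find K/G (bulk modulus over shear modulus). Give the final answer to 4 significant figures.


G = E / (2*(1+nu))
G = 148 / (2*(1+0.32)) = 56.0606 GPa
K = E / (3*(1-2*nu))
K = 148 / (3*(1-2*0.32)) = 137.037 GPa
K/G = 137.037 / 56.0606 = 2.444


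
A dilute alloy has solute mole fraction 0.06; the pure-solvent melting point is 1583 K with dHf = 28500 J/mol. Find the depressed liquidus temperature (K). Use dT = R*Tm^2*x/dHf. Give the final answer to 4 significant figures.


dT = R*Tm^2*x / dHf
dT = 8.314 * 1583^2 * 0.06 / 28500
dT = 43.861 K
T_new = 1583 - 43.861 = 1539 K


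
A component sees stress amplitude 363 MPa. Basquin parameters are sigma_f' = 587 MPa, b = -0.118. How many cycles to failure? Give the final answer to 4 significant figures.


sigma_a = sigma_f' * (2*Nf)^b
2*Nf = (sigma_a / sigma_f')^(1/b)
2*Nf = (363 / 587)^(1/-0.118)
2*Nf = 58.7369
Nf = 29.37 cycles


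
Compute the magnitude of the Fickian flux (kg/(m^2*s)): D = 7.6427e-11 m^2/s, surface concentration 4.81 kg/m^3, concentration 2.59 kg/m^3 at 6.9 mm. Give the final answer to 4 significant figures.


J = -D * (dC/dx) = D * (C1 - C2) / dx
J = 7.6427e-11 * (4.81 - 2.59) / 6.9e-03
J = 2.459e-08 kg/(m^2*s)


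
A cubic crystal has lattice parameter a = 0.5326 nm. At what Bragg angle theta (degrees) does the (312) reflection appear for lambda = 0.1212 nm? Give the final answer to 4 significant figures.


d = a / sqrt(h^2+k^2+l^2)
d = 0.5326 / sqrt(14) = 0.142343 nm
lambda = 2*d*sin(theta)  =>  sin(theta) = lambda / (2*d)
sin(theta) = 0.1212 / (2 * 0.142343) = 0.425731
theta = 25.2 deg


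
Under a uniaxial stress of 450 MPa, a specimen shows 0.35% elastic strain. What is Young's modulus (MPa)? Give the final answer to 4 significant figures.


E = sigma / epsilon
epsilon = 0.35% = 3.5e-03
E = 450 / 3.5e-03
E = 128600 MPa


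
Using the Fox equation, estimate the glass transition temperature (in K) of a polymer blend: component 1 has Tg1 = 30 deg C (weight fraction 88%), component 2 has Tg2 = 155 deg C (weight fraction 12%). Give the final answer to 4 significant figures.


1/Tg = w1/Tg1 + w2/Tg2 (in Kelvin)
Tg1 = 303.15 K, Tg2 = 428.15 K
1/Tg = 0.88/303.15 + 0.12/428.15
Tg = 314.2 K


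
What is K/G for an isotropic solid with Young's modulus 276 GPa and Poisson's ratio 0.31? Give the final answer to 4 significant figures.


G = E / (2*(1+nu))
G = 276 / (2*(1+0.31)) = 105.344 GPa
K = E / (3*(1-2*nu))
K = 276 / (3*(1-2*0.31)) = 242.105 GPa
K/G = 242.105 / 105.344 = 2.298


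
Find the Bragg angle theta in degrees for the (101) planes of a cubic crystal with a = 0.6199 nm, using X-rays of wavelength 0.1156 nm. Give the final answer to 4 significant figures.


d = a / sqrt(h^2+k^2+l^2)
d = 0.6199 / sqrt(2) = 0.438335 nm
lambda = 2*d*sin(theta)  =>  sin(theta) = lambda / (2*d)
sin(theta) = 0.1156 / (2 * 0.438335) = 0.131862
theta = 7.577 deg


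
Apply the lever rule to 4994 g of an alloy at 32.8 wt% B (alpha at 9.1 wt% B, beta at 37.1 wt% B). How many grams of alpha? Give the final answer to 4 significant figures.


f_alpha = (C_beta - C0) / (C_beta - C_alpha)
f_alpha = (37.1 - 32.8) / (37.1 - 9.1) = 0.153571
m_alpha = f_alpha * m_total = 0.153571 * 4994 = 766.9 g


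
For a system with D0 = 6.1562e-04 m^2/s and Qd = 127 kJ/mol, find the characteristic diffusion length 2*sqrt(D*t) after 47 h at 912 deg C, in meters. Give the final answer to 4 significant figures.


Step 1: D = D0 * exp(-Qd/(R*T))
T = 1185.15 K
D = 6.1562e-04 * exp(-127e3 / (8.314 * 1185.15)) = 1.55481e-09 m^2/s
Step 2: L = 2*sqrt(D*t)
t = 47 h = 169200 s
L = 2*sqrt(1.55481e-09 * 169200) = 0.03244 m


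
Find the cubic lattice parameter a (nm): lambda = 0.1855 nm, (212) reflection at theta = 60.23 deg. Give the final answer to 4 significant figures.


d = lambda / (2*sin(theta))
d = 0.1855 / (2*sin(60.23 deg))
d = 0.106852 nm
a = d * sqrt(h^2+k^2+l^2) = 0.106852 * sqrt(9)
a = 0.3206 nm


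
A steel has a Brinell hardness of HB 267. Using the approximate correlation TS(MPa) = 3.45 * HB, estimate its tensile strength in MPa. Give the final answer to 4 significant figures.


TS (MPa) = 3.45 * HB
TS = 3.45 * 267
TS = 921.2 MPa


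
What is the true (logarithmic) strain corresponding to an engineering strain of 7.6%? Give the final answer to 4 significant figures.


epsilon_true = ln(1 + epsilon_eng)
epsilon_true = ln(1 + 0.076)
epsilon_true = 0.07325


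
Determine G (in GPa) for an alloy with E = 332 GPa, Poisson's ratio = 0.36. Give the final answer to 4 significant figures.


G = E / (2*(1+nu))
G = 332 / (2*(1+0.36))
G = 122.1 GPa


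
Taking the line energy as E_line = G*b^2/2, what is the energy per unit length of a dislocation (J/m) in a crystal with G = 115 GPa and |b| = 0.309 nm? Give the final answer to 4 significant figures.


E = G*b^2/2
b = 0.309 nm = 3.09e-10 m
G = 115 GPa = 1.15e+11 Pa
E = 0.5 * 1.15e+11 * (3.09e-10)^2
E = 5.49e-09 J/m


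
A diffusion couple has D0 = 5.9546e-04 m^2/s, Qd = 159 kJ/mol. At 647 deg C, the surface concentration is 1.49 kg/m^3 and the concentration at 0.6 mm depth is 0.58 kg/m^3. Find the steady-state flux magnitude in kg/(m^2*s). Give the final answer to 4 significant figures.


Step 1: D = D0 * exp(-Qd/(R*T))
T = 647 + 273.15 = 920.15 K
D = 5.9546e-04 * exp(-159e3 / (8.314 * 920.15)) = 5.60389e-13 m^2/s
Step 2: J = D * (C1 - C2) / dx
J = 5.60389e-13 * (1.49 - 0.58) / 6e-04
J = 8.499e-10 kg/(m^2*s)


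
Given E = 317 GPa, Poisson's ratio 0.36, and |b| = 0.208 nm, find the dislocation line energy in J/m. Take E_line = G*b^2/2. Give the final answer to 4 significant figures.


Step 1: G = E / (2*(1+nu))
G = 317 / (2*(1+0.36)) = 116.544 GPa = 1.16544e+11 Pa
Step 2: E_line = G*b^2/2
b = 0.208 nm = 2.08e-10 m
E_line = 0.5 * 1.16544e+11 * (2.08e-10)^2 = 2.521e-09 J/m


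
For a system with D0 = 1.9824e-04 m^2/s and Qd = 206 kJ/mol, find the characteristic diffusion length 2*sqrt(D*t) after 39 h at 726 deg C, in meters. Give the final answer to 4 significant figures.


Step 1: D = D0 * exp(-Qd/(R*T))
T = 999.15 K
D = 1.9824e-04 * exp(-206e3 / (8.314 * 999.15)) = 3.36754e-15 m^2/s
Step 2: L = 2*sqrt(D*t)
t = 39 h = 140400 s
L = 2*sqrt(3.36754e-15 * 140400) = 4.349e-05 m


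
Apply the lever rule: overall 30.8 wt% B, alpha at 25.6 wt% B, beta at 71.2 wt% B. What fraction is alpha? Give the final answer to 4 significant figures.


f_alpha = (C_beta - C0) / (C_beta - C_alpha)
f_alpha = (71.2 - 30.8) / (71.2 - 25.6)
f_alpha = 0.886


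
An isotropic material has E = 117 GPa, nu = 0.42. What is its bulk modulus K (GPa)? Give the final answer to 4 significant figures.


K = E / (3*(1-2*nu))
K = 117 / (3*(1-2*0.42))
K = 243.8 GPa


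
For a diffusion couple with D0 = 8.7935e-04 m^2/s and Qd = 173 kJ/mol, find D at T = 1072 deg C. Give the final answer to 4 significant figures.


D = D0 * exp(-Qd / (R*T))
T = 1345.15 K
D = 8.7935e-04 * exp(-173e3 / (8.314 * 1345.15))
D = 1.683e-10 m^2/s


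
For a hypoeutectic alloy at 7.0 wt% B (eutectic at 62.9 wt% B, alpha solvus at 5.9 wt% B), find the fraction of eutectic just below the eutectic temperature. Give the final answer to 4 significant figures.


f_primary = (C_e - C0) / (C_e - C_alpha_max)
f_primary = (62.9 - 7.0) / (62.9 - 5.9)
f_primary = 0.980702
f_eutectic = 1 - 0.980702 = 0.0193
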